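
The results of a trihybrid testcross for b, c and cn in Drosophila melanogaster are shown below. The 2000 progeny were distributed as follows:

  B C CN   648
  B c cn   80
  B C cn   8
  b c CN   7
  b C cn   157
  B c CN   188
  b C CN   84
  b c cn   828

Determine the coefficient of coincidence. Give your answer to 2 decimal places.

The two most frequent reciprocal classes, b c cn and B C CN, are the parental types, so the F1 was b c cn / B C CN.
The two rarest classes, b c CN and B C cn, are the double crossovers. Comparing them with the parentals, only the cn allele has switched, so cn is the middle locus and the order is b – cn – c.
b–cn: (164 + 15)/2000 = 0.0895; cn–c: (345 + 15)/2000 = 0.1800.
Expected DCO frequency = 0.0895 × 0.1800 ≈ 0.01611; observed = 15/2000 ≈ 0.00750.
Coefficient of coincidence = 0.00750/0.01611 ≈ 0.47.

0.47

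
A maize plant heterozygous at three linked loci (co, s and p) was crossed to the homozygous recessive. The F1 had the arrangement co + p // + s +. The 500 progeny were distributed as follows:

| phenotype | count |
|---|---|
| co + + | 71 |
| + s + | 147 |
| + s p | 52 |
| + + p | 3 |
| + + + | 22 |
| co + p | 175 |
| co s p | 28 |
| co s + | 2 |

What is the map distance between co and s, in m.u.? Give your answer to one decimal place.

11.0 m.u.

The two rarest classes, + + p and co s +, are the double crossovers. Comparing them with the parentals, only the co allele has switched, so co is the middle locus and the order is p – co – s.
Crossovers in the co–s interval produce the single-crossover classes co s p and + + + (28 + 22 = 50) plus the double crossovers (5).
RF(co–s) = (50 + 5) / 500 = 55/500 = 0.1100 → 11.0 m.u.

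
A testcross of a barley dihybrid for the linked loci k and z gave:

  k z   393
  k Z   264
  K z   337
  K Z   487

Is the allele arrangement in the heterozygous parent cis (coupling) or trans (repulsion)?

The two most frequent classes are K Z (487) and k z (393); these are the parental (non-recombinant) types.
So the F1 carried K Z on one chromosome and k z on the other — the recessive alleles are on the same chromosome (cis / coupling).

cis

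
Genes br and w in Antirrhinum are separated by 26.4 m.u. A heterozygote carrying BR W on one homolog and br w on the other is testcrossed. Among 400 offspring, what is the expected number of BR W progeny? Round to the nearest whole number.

147

A map distance of 26.4 m.u. corresponds to a recombination frequency of 0.264.
The F1 is BR W / br w, so BR W is a parental gamete class with expected frequency (1 − r)/2 = 0.736/2 = 0.3680.
Expected number = 0.3680 × 400 = 147.20 ≈ 147.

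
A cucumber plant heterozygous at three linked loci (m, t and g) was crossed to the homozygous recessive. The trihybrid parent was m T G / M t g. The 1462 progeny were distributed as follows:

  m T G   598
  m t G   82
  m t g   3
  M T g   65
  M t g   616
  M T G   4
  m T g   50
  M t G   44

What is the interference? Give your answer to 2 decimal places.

0.34

The two rarest classes, M T G and m t g, are the double crossovers. Comparing them with the parentals, only the m allele has switched, so m is the middle locus and the order is g – m – t.
g–m: (94 + 7)/1462 = 0.0691; m–t: (147 + 7)/1462 = 0.1053.
Expected DCO frequency = 0.0691 × 0.1053 ≈ 0.00728; observed = 7/1462 ≈ 0.00479.
Coefficient of coincidence = 0.00479/0.00728 ≈ 0.66; interference = 1 − 0.66 = 0.34.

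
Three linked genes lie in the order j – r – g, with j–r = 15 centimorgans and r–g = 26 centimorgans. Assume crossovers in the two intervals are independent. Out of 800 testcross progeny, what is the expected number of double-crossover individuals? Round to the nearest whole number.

31

Map distances give recombination frequencies of 0.150 and 0.260 for the two intervals.
With no interference, expected double-crossover frequency = 0.150 × 0.260 = 0.03900.
Expected number = 0.03900 × 800 = 31.20 ≈ 31.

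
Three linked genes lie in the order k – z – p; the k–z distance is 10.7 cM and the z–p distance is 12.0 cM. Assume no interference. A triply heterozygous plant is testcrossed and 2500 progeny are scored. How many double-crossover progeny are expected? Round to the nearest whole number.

Map distances give recombination frequencies of 0.107 and 0.120 for the two intervals.
With no interference, expected double-crossover frequency = 0.107 × 0.120 = 0.01284.
Expected number = 0.01284 × 2500 = 32.10 ≈ 32.

32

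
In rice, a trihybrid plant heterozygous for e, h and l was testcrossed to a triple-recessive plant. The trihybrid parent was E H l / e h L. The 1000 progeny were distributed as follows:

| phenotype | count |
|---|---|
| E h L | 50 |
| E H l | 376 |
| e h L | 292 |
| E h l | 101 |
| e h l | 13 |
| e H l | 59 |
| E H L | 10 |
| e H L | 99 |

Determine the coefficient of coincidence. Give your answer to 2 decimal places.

The two rarest classes, E H L and e h l, are the double crossovers. Comparing them with the parentals, only the l allele has switched, so l is the middle locus and the order is e – l – h.
e–l: (109 + 23)/1000 = 0.1320; l–h: (200 + 23)/1000 = 0.2230.
Expected DCO frequency = 0.1320 × 0.2230 ≈ 0.02944; observed = 23/1000 ≈ 0.02300.
Coefficient of coincidence = 0.02300/0.02944 ≈ 0.78.

0.78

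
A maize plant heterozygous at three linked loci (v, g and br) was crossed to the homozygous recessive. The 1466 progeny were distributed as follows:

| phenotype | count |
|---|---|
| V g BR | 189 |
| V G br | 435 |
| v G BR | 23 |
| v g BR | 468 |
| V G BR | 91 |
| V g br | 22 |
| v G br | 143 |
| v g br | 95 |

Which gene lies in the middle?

g

The two most frequent reciprocal classes, V G br and v g BR, are the parental types, so the F1 was V G br / v g BR.
The two rarest classes, V g br and v G BR, are the double crossovers. Comparing them with the parentals, only the g allele has switched, so g is the middle locus and the order is v – g – br.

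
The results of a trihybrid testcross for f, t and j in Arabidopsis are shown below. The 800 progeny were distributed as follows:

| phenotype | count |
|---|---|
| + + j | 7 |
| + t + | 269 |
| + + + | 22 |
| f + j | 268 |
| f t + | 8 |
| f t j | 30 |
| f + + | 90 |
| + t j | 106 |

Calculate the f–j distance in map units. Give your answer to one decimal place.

26.4 map units

The two most frequent reciprocal classes, + t + and f + j, are the parental types, so the F1 was + t + / f + j.
The two rarest classes, f t + and + + j, are the double crossovers. Comparing them with the parentals, only the f allele has switched, so f is the middle locus and the order is j – f – t.
Crossovers in the j–f interval produce the single-crossover classes + t j and f + + (106 + 90 = 196) plus the double crossovers (15).
RF(j–f) = (196 + 15) / 800 = 211/800 = 0.2637 → 26.4 map units.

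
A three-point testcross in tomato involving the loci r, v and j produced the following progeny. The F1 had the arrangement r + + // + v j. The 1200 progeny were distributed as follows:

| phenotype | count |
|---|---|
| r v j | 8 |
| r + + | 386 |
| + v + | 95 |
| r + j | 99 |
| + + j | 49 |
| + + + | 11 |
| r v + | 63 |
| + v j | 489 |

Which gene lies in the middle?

r

The two rarest classes, + + + and r v j, are the double crossovers. Comparing them with the parentals, only the r allele has switched, so r is the middle locus and the order is v – r – j.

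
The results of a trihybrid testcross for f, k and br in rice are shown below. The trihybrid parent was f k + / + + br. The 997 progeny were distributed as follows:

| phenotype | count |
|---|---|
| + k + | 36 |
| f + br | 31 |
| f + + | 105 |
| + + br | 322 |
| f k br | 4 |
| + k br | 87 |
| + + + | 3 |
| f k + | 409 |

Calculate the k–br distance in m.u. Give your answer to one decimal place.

20.0 m.u.

The two rarest classes, f k br and + + +, are the double crossovers. Comparing them with the parentals, only the br allele has switched, so br is the middle locus and the order is f – br – k.
Crossovers in the br–k interval produce the single-crossover classes f + + and + k br (105 + 87 = 192) plus the double crossovers (7).
RF(br–k) = (192 + 7) / 997 = 199/997 = 0.1996 → 20.0 m.u.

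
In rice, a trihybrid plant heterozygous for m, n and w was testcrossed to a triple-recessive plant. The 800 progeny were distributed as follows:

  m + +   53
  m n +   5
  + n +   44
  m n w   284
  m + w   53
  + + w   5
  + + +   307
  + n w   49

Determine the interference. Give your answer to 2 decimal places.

0.33

The two most frequent reciprocal classes, + + + and m n w, are the parental types, so the F1 was + + + / m n w.
The two rarest classes, + + w and m n +, are the double crossovers. Comparing them with the parentals, only the w allele has switched, so w is the middle locus and the order is m – w – n.
m–w: (102 + 10)/800 = 0.1400; w–n: (97 + 10)/800 = 0.1338.
Expected DCO frequency = 0.1400 × 0.1338 ≈ 0.01873; observed = 10/800 ≈ 0.01250.
Coefficient of coincidence = 0.01250/0.01873 ≈ 0.67; interference = 1 − 0.67 = 0.33.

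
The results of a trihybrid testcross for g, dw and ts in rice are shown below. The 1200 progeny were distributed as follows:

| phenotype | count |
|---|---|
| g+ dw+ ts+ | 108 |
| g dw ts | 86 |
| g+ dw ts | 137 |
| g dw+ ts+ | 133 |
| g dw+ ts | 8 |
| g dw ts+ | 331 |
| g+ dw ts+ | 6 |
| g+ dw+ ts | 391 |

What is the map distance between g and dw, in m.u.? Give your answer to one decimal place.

The two most frequent reciprocal classes, g+ dw+ ts and g dw ts+, are the parental types, so the F1 was g+ dw+ ts / g dw ts+.
The two rarest classes, g dw+ ts and g+ dw ts+, are the double crossovers. Comparing them with the parentals, only the g allele has switched, so g is the middle locus and the order is dw – g – ts.
Crossovers in the dw–g interval produce the single-crossover classes g+ dw ts and g dw+ ts+ (137 + 133 = 270) plus the double crossovers (14).
RF(dw–g) = (270 + 14) / 1200 = 284/1200 = 0.2367 → 23.7 m.u.

23.7 m.u.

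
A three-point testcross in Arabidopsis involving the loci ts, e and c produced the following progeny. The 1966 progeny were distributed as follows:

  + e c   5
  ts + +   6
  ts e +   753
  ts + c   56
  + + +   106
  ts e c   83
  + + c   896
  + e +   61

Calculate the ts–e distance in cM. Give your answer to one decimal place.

The two most frequent reciprocal classes, ts e + and + + c, are the parental types, so the F1 was ts e + / + + c.
The two rarest classes, ts + + and + e c, are the double crossovers. Comparing them with the parentals, only the e allele has switched, so e is the middle locus and the order is ts – e – c.
Crossovers in the ts–e interval produce the single-crossover classes + e + and ts + c (61 + 56 = 117) plus the double crossovers (11).
RF(ts–e) = (117 + 11) / 1966 = 128/1966 = 0.0651 → 6.5 cM.

6.5 cM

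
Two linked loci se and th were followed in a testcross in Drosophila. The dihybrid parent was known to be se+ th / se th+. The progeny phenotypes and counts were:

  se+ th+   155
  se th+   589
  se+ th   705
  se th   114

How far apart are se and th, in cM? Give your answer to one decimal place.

17.2 cM

The recombinant classes are se+ th+ and se th: 155 + 114 = 269.
Recombination frequency = 269/1563 = 0.1721 ≈ 17.2%, i.e. 17.2 cM.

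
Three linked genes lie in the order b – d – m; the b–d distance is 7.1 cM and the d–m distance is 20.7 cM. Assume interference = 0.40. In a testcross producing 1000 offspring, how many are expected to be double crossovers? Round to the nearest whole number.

Map distances give recombination frequencies of 0.071 and 0.207 for the two intervals.
With interference 0.40 (so coincidence = 0.60), expected double-crossover frequency = 0.071 × 0.207 × 0.60 = 0.00882.
Expected number = 0.00882 × 1000 = 8.82 ≈ 9.

9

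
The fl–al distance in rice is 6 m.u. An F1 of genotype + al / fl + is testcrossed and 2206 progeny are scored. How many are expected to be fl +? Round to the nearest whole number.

A map distance of 6 m.u. corresponds to a recombination frequency of 0.060.
The F1 is + al / fl +, so fl + is a parental gamete class with expected frequency (1 − r)/2 = 0.940/2 = 0.4700.
Expected number = 0.4700 × 2206 = 1036.82 ≈ 1037.

1037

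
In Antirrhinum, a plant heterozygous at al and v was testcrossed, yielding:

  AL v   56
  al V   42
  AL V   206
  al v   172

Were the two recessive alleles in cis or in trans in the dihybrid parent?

cis

The two most frequent classes are AL V (206) and al v (172); these are the parental (non-recombinant) types.
So the F1 carried AL V on one chromosome and al v on the other — the recessive alleles are on the same chromosome (cis / coupling).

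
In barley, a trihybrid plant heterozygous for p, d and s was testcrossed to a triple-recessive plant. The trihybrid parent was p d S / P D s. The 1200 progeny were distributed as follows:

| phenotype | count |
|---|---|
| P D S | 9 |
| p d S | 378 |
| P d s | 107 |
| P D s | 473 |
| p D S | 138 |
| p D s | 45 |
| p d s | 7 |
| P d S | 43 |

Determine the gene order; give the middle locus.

s

The two rarest classes, p d s and P D S, are the double crossovers. Comparing them with the parentals, only the s allele has switched, so s is the middle locus and the order is d – s – p.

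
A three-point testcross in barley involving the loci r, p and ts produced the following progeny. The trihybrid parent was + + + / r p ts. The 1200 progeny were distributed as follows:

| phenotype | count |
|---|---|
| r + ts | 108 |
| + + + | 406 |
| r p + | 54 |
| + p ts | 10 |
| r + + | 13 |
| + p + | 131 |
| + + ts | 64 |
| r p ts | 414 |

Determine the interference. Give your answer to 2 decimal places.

0.25

The two rarest classes, r + + and + p ts, are the double crossovers. Comparing them with the parentals, only the r allele has switched, so r is the middle locus and the order is ts – r – p.
ts–r: (118 + 23)/1200 = 0.1175; r–p: (239 + 23)/1200 = 0.2183.
Expected DCO frequency = 0.1175 × 0.2183 ≈ 0.02565; observed = 23/1200 ≈ 0.01917.
Coefficient of coincidence = 0.01917/0.02565 ≈ 0.75; interference = 1 − 0.75 = 0.25.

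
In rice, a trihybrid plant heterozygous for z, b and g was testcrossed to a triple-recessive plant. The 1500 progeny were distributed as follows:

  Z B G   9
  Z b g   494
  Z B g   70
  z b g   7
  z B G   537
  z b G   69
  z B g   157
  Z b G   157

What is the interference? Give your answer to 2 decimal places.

0.53

The two most frequent reciprocal classes, Z b g and z B G, are the parental types, so the F1 was Z b g / z B G.
The two rarest classes, z b g and Z B G, are the double crossovers. Comparing them with the parentals, only the z allele has switched, so z is the middle locus and the order is b – z – g.
b–z: (139 + 16)/1500 = 0.1033; z–g: (314 + 16)/1500 = 0.2200.
Expected DCO frequency = 0.1033 × 0.2200 ≈ 0.02273; observed = 16/1500 ≈ 0.01067.
Coefficient of coincidence = 0.01067/0.02273 ≈ 0.47; interference = 1 − 0.47 = 0.53.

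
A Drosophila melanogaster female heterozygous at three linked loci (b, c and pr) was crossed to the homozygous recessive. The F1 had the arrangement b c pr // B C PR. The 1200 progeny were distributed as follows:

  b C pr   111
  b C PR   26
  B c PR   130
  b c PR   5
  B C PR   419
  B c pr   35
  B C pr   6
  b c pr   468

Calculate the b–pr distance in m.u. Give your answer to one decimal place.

6.0 m.u.

The two rarest classes, b c PR and B C pr, are the double crossovers. Comparing them with the parentals, only the pr allele has switched, so pr is the middle locus and the order is b – pr – c.
Crossovers in the b–pr interval produce the single-crossover classes B c pr and b C PR (35 + 26 = 61) plus the double crossovers (11).
RF(b–pr) = (61 + 11) / 1200 = 72/1200 = 0.0600 → 6.0 m.u.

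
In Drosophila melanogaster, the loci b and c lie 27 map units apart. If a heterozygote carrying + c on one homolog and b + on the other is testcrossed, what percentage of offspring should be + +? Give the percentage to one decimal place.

13.5%

A map distance of 27 map units corresponds to a recombination frequency of 0.270.
The F1 is + c / b +, so + + is a recombinant gamete class with expected frequency r/2 = 0.270/2 = 0.1350.
That is 0.1350 = 13.5% of the progeny.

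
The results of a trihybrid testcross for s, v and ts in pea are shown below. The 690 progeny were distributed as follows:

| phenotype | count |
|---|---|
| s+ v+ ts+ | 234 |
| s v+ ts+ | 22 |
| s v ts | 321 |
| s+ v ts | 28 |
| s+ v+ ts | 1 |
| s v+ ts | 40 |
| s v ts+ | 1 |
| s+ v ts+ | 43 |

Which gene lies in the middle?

ts

The two most frequent reciprocal classes, s+ v+ ts+ and s v ts, are the parental types, so the F1 was s+ v+ ts+ / s v ts.
The two rarest classes, s+ v+ ts and s v ts+, are the double crossovers. Comparing them with the parentals, only the ts allele has switched, so ts is the middle locus and the order is v – ts – s.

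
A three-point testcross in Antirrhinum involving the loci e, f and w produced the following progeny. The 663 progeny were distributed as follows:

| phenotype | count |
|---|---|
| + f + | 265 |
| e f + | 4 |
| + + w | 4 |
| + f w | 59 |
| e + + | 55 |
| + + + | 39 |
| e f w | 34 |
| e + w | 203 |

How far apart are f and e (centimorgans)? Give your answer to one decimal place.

The two most frequent reciprocal classes, + f + and e + w, are the parental types, so the F1 was + f + / e + w.
The two rarest classes, e f + and + + w, are the double crossovers. Comparing them with the parentals, only the e allele has switched, so e is the middle locus and the order is w – e – f.
Crossovers in the e–f interval produce the single-crossover classes + + + and e f w (39 + 34 = 73) plus the double crossovers (8).
RF(e–f) = (73 + 8) / 663 = 81/663 = 0.1222 → 12.2 centimorgans.

12.2 centimorgans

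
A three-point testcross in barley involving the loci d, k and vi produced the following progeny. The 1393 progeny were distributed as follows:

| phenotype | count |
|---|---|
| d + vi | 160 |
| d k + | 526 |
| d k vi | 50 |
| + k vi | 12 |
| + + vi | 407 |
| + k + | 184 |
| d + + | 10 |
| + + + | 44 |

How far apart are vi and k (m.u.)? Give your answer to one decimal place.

8.3 m.u.

The two most frequent reciprocal classes, d k + and + + vi, are the parental types, so the F1 was d k + / + + vi.
The two rarest classes, d + + and + k vi, are the double crossovers. Comparing them with the parentals, only the k allele has switched, so k is the middle locus and the order is d – k – vi.
Crossovers in the k–vi interval produce the single-crossover classes d k vi and + + + (50 + 44 = 94) plus the double crossovers (22).
RF(k–vi) = (94 + 22) / 1393 = 116/1393 = 0.0833 → 8.3 m.u.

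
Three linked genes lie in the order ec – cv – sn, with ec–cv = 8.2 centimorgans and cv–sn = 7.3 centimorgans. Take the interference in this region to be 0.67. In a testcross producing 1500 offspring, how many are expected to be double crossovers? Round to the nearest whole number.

Map distances give recombination frequencies of 0.082 and 0.073 for the two intervals.
With interference 0.67 (so coincidence = 0.33), expected double-crossover frequency = 0.082 × 0.073 × 0.33 = 0.00198.
Expected number = 0.00198 × 1500 = 2.96 ≈ 3.

3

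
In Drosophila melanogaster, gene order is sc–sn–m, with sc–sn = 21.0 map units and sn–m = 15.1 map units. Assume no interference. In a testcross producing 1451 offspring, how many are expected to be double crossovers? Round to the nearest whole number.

46

Map distances give recombination frequencies of 0.210 and 0.151 for the two intervals.
With no interference, expected double-crossover frequency = 0.210 × 0.151 = 0.03171.
Expected number = 0.03171 × 1451 = 46.01 ≈ 46.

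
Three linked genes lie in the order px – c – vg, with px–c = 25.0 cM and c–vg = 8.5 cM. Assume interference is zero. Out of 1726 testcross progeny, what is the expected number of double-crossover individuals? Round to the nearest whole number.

Map distances give recombination frequencies of 0.250 and 0.085 for the two intervals.
With no interference, expected double-crossover frequency = 0.250 × 0.085 = 0.02125.
Expected number = 0.02125 × 1726 = 36.68 ≈ 37.

37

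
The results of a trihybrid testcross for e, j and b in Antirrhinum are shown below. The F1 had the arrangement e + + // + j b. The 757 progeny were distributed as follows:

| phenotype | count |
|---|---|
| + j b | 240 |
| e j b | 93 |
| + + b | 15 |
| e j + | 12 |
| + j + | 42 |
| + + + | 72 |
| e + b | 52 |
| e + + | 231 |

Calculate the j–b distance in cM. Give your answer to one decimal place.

16.0 cM

The two rarest classes, e j + and + + b, are the double crossovers. Comparing them with the parentals, only the j allele has switched, so j is the middle locus and the order is b – j – e.
Crossovers in the b–j interval produce the single-crossover classes e + b and + j + (52 + 42 = 94) plus the double crossovers (27).
RF(b–j) = (94 + 27) / 757 = 121/757 = 0.1598 → 16.0 cM.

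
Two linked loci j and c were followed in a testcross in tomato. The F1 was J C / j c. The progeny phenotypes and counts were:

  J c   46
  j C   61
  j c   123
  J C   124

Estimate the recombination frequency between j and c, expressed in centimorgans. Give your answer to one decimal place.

The recombinant classes are J c and j C: 46 + 61 = 107.
Recombination frequency = 107/354 = 0.3023 ≈ 30.2%, i.e. 30.2 centimorgans.

30.2 centimorgans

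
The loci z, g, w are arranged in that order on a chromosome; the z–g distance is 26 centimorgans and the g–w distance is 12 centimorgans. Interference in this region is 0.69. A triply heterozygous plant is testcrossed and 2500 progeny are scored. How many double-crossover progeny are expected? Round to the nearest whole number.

Map distances give recombination frequencies of 0.260 and 0.120 for the two intervals.
With interference 0.69 (so coincidence = 0.31), expected double-crossover frequency = 0.260 × 0.120 × 0.31 = 0.00967.
Expected number = 0.00967 × 2500 = 24.18 ≈ 24.

24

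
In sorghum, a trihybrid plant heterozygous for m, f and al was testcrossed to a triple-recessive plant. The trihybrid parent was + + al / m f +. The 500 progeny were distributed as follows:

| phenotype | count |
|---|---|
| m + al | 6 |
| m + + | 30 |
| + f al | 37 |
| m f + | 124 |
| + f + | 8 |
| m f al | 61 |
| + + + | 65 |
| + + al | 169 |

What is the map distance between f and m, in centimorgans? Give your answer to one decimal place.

16.2 centimorgans

The two rarest classes, m + al and + f +, are the double crossovers. Comparing them with the parentals, only the m allele has switched, so m is the middle locus and the order is f – m – al.
Crossovers in the f–m interval produce the single-crossover classes + f al and m + + (37 + 30 = 67) plus the double crossovers (14).
RF(f–m) = (67 + 14) / 500 = 81/500 = 0.1620 → 16.2 centimorgans.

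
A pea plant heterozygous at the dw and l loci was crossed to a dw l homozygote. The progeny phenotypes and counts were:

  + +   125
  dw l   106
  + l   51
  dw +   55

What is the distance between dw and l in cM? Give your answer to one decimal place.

31.5 cM

The two most frequent classes, + + (125) and dw l (106), are the parental types, so the F1 was + + / dw l.
The recombinant classes are + l and dw +: 51 + 55 = 106.
Recombination frequency = 106/337 = 0.3145 ≈ 31.5%, i.e. 31.5 cM.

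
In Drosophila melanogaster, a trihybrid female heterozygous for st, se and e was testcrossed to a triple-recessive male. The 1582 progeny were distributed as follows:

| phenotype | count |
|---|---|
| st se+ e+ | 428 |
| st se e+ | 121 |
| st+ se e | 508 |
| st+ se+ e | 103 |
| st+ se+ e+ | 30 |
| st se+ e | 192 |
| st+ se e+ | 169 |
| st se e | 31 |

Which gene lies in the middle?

st

The two most frequent reciprocal classes, st+ se e and st se+ e+, are the parental types, so the F1 was st+ se e / st se+ e+.
The two rarest classes, st se e and st+ se+ e+, are the double crossovers. Comparing them with the parentals, only the st allele has switched, so st is the middle locus and the order is se – st – e.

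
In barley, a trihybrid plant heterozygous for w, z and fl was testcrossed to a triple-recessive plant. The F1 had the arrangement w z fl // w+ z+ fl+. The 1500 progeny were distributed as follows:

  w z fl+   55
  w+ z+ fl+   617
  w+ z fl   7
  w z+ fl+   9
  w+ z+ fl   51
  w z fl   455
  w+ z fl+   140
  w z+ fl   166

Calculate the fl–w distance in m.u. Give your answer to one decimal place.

8.1 m.u.

The two rarest classes, w+ z fl and w z+ fl+, are the double crossovers. Comparing them with the parentals, only the w allele has switched, so w is the middle locus and the order is fl – w – z.
Crossovers in the fl–w interval produce the single-crossover classes w z fl+ and w+ z+ fl (55 + 51 = 106) plus the double crossovers (16).
RF(fl–w) = (106 + 16) / 1500 = 122/1500 = 0.0813 → 8.1 m.u.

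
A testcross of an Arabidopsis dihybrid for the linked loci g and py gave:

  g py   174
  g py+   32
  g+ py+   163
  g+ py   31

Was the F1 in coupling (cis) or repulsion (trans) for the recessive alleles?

The two most frequent classes are g+ py+ (163) and g py (174); these are the parental (non-recombinant) types.
So the F1 carried g+ py+ on one chromosome and g py on the other — the recessive alleles are on the same chromosome (cis / coupling).

cis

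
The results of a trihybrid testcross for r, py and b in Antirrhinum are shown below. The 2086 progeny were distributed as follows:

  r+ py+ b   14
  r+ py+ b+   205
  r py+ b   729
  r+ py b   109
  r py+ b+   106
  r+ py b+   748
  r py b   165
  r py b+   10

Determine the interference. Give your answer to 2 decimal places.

0.47

The two most frequent reciprocal classes, r+ py b+ and r py+ b, are the parental types, so the F1 was r+ py b+ / r py+ b.
The two rarest classes, r py b+ and r+ py+ b, are the double crossovers. Comparing them with the parentals, only the r allele has switched, so r is the middle locus and the order is b – r – py.
b–r: (215 + 24)/2086 = 0.1146; r–py: (370 + 24)/2086 = 0.1889.
Expected DCO frequency = 0.1146 × 0.1889 ≈ 0.02165; observed = 24/2086 ≈ 0.01151.
Coefficient of coincidence = 0.01151/0.02165 ≈ 0.53; interference = 1 − 0.53 = 0.47.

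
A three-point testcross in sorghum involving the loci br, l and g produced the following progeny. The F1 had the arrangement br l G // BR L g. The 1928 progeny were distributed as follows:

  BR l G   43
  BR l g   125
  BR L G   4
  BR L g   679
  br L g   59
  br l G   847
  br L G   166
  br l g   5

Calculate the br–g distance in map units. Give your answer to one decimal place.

5.8 map units

The two rarest classes, br l g and BR L G, are the double crossovers. Comparing them with the parentals, only the g allele has switched, so g is the middle locus and the order is br – g – l.
Crossovers in the br–g interval produce the single-crossover classes BR l G and br L g (43 + 59 = 102) plus the double crossovers (9).
RF(br–g) = (102 + 9) / 1928 = 111/1928 = 0.0576 → 5.8 map units.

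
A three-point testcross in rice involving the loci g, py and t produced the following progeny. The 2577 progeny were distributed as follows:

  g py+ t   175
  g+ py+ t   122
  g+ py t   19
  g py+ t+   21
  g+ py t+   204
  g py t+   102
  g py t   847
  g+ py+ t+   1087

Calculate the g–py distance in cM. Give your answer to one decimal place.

The two most frequent reciprocal classes, g+ py+ t+ and g py t, are the parental types, so the F1 was g+ py+ t+ / g py t.
The two rarest classes, g py+ t+ and g+ py t, are the double crossovers. Comparing them with the parentals, only the g allele has switched, so g is the middle locus and the order is t – g – py.
Crossovers in the g–py interval produce the single-crossover classes g+ py t+ and g py+ t (204 + 175 = 379) plus the double crossovers (40).
RF(g–py) = (379 + 40) / 2577 = 419/2577 = 0.1626 → 16.3 cM.

16.3 cM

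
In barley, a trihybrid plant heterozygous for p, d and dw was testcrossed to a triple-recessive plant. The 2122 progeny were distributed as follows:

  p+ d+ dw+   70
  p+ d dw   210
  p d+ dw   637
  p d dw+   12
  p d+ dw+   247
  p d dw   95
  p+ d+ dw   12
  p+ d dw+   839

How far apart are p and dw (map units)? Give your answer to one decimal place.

22.7 map units

The two most frequent reciprocal classes, p d+ dw and p+ d dw+, are the parental types, so the F1 was p d+ dw / p+ d dw+.
The two rarest classes, p+ d+ dw and p d dw+, are the double crossovers. Comparing them with the parentals, only the p allele has switched, so p is the middle locus and the order is d – p – dw.
Crossovers in the p–dw interval produce the single-crossover classes p d+ dw+ and p+ d dw (247 + 210 = 457) plus the double crossovers (24).
RF(p–dw) = (457 + 24) / 2122 = 481/2122 = 0.2267 → 22.7 map units.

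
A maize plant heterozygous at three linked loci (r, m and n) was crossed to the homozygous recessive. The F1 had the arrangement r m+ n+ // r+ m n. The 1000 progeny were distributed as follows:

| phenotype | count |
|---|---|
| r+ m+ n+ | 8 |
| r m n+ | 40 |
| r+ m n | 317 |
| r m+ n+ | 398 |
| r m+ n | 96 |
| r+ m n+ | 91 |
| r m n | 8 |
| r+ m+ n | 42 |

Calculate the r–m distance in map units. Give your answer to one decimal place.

The two rarest classes, r+ m+ n+ and r m n, are the double crossovers. Comparing them with the parentals, only the r allele has switched, so r is the middle locus and the order is n – r – m.
Crossovers in the r–m interval produce the single-crossover classes r m n+ and r+ m+ n (40 + 42 = 82) plus the double crossovers (16).
RF(r–m) = (82 + 16) / 1000 = 98/1000 = 0.0980 → 9.8 map units.

9.8 map units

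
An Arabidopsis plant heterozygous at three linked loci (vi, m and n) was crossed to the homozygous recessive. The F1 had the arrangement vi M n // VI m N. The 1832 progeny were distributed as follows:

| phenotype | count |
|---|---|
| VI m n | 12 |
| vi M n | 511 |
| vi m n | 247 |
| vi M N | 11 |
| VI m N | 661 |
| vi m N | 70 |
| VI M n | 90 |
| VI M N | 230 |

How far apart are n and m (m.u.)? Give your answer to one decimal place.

27.3 m.u.

The two rarest classes, vi M N and VI m n, are the double crossovers. Comparing them with the parentals, only the n allele has switched, so n is the middle locus and the order is vi – n – m.
Crossovers in the n–m interval produce the single-crossover classes vi m n and VI M N (247 + 230 = 477) plus the double crossovers (23).
RF(n–m) = (477 + 23) / 1832 = 500/1832 = 0.2729 → 27.3 m.u.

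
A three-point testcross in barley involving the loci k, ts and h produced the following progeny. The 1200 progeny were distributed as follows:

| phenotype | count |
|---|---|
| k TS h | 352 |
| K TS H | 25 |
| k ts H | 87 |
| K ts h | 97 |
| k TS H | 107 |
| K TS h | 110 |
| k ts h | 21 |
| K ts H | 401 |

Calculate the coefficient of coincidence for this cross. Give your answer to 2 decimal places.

0.91

The two most frequent reciprocal classes, k TS h and K ts H, are the parental types, so the F1 was k TS h / K ts H.
The two rarest classes, k ts h and K TS H, are the double crossovers. Comparing them with the parentals, only the ts allele has switched, so ts is the middle locus and the order is h – ts – k.
h–ts: (204 + 46)/1200 = 0.2083; ts–k: (197 + 46)/1200 = 0.2025.
Expected DCO frequency = 0.2083 × 0.2025 ≈ 0.04218; observed = 46/1200 ≈ 0.03833.
Coefficient of coincidence = 0.03833/0.04218 ≈ 0.91.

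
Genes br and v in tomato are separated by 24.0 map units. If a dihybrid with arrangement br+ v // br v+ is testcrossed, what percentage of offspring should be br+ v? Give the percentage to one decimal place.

38.0%

A map distance of 24.0 map units corresponds to a recombination frequency of 0.240.
The F1 is br+ v / br v+, so br+ v is a parental gamete class with expected frequency (1 − r)/2 = 0.760/2 = 0.3800.
That is 0.3800 = 38.0% of the progeny.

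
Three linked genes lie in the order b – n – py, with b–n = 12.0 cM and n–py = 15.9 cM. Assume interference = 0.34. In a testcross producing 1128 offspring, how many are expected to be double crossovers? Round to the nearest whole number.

Map distances give recombination frequencies of 0.120 and 0.159 for the two intervals.
With interference 0.34 (so coincidence = 0.66), expected double-crossover frequency = 0.120 × 0.159 × 0.66 = 0.01259.
Expected number = 0.01259 × 1128 = 14.20 ≈ 14.

14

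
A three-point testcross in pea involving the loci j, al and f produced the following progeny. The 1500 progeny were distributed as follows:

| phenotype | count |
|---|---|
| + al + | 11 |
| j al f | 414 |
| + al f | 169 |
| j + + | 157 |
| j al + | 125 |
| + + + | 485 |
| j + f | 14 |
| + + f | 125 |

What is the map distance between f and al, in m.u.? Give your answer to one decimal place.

18.3 m.u.

The two most frequent reciprocal classes, + + + and j al f, are the parental types, so the F1 was + + + / j al f.
The two rarest classes, + al + and j + f, are the double crossovers. Comparing them with the parentals, only the al allele has switched, so al is the middle locus and the order is j – al – f.
Crossovers in the al–f interval produce the single-crossover classes + + f and j al + (125 + 125 = 250) plus the double crossovers (25).
RF(al–f) = (250 + 25) / 1500 = 275/1500 = 0.1833 → 18.3 m.u.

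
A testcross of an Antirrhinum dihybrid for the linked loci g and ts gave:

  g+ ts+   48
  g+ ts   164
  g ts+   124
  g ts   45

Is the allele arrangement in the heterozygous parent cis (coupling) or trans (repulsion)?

trans

The two most frequent classes are g+ ts (164) and g ts+ (124); these are the parental (non-recombinant) types.
So the F1 carried g+ ts on one chromosome and g ts+ on the other — the recessive alleles are on opposite chromosomes (trans / repulsion).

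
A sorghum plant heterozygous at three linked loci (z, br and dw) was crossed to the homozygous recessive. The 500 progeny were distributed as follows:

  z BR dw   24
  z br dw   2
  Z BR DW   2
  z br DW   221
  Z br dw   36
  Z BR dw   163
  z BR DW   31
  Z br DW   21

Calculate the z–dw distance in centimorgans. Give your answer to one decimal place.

9.8 centimorgans

The two most frequent reciprocal classes, Z BR dw and z br DW, are the parental types, so the F1 was Z BR dw / z br DW.
The two rarest classes, Z BR DW and z br dw, are the double crossovers. Comparing them with the parentals, only the dw allele has switched, so dw is the middle locus and the order is z – dw – br.
Crossovers in the z–dw interval produce the single-crossover classes z BR dw and Z br DW (24 + 21 = 45) plus the double crossovers (4).
RF(z–dw) = (45 + 4) / 500 = 49/500 = 0.0980 → 9.8 centimorgans.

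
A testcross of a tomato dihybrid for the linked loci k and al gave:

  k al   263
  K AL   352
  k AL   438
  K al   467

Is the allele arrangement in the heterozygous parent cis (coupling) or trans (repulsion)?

The two most frequent classes are K al (467) and k AL (438); these are the parental (non-recombinant) types.
So the F1 carried K al on one chromosome and k AL on the other — the recessive alleles are on opposite chromosomes (trans / repulsion).

trans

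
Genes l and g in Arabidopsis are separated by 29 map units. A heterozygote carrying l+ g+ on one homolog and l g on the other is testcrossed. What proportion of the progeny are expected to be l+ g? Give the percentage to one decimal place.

14.5%

A map distance of 29 map units corresponds to a recombination frequency of 0.290.
The F1 is l+ g+ / l g, so l+ g is a recombinant gamete class with expected frequency r/2 = 0.290/2 = 0.1450.
That is 0.1450 = 14.5% of the progeny.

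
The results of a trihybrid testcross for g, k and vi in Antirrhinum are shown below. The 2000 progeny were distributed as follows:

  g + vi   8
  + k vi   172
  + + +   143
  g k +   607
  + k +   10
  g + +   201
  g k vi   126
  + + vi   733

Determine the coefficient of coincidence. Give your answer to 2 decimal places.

0.32

The two most frequent reciprocal classes, g k + and + + vi, are the parental types, so the F1 was g k + / + + vi.
The two rarest classes, + k + and g + vi, are the double crossovers. Comparing them with the parentals, only the g allele has switched, so g is the middle locus and the order is vi – g – k.
vi–g: (269 + 18)/2000 = 0.1435; g–k: (373 + 18)/2000 = 0.1955.
Expected DCO frequency = 0.1435 × 0.1955 ≈ 0.02805; observed = 18/2000 ≈ 0.00900.
Coefficient of coincidence = 0.00900/0.02805 ≈ 0.32.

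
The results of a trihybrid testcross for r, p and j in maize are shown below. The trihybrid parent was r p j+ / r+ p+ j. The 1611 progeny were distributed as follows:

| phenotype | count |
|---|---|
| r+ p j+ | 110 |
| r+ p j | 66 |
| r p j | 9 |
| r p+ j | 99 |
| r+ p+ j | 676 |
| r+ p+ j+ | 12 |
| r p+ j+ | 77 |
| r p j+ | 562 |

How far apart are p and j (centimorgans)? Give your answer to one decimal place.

10.2 centimorgans

The two rarest classes, r p j and r+ p+ j+, are the double crossovers. Comparing them with the parentals, only the j allele has switched, so j is the middle locus and the order is p – j – r.
Crossovers in the p–j interval produce the single-crossover classes r p+ j+ and r+ p j (77 + 66 = 143) plus the double crossovers (21).
RF(p–j) = (143 + 21) / 1611 = 164/1611 = 0.1018 → 10.2 centimorgans.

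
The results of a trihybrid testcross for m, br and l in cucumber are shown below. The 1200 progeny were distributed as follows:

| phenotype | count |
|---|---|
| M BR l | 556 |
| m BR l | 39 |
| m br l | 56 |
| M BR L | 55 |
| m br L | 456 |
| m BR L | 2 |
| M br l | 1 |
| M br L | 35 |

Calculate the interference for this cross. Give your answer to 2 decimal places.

The two most frequent reciprocal classes, M BR l and m br L, are the parental types, so the F1 was M BR l / m br L.
The two rarest classes, M br l and m BR L, are the double crossovers. Comparing them with the parentals, only the br allele has switched, so br is the middle locus and the order is m – br – l.
m–br: (74 + 3)/1200 = 0.0642; br–l: (111 + 3)/1200 = 0.0950.
Expected DCO frequency = 0.0642 × 0.0950 ≈ 0.00610; observed = 3/1200 ≈ 0.00250.
Coefficient of coincidence = 0.00250/0.00610 ≈ 0.41; interference = 1 − 0.41 = 0.59.

0.59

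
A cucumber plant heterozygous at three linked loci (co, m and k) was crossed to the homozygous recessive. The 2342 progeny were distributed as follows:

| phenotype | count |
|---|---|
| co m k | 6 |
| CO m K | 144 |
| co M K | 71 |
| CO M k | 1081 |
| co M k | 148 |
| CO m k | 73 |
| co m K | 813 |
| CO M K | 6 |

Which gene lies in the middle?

The two most frequent reciprocal classes, CO M k and co m K, are the parental types, so the F1 was CO M k / co m K.
The two rarest classes, CO M K and co m k, are the double crossovers. Comparing them with the parentals, only the k allele has switched, so k is the middle locus and the order is co – k – m.

k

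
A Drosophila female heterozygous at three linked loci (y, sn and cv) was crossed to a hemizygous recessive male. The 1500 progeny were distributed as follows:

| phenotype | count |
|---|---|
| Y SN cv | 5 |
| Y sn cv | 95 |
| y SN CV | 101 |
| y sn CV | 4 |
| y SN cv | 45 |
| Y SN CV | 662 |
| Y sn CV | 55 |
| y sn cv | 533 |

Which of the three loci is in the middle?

The two most frequent reciprocal classes, y sn cv and Y SN CV, are the parental types, so the F1 was y sn cv / Y SN CV.
The two rarest classes, y sn CV and Y SN cv, are the double crossovers. Comparing them with the parentals, only the cv allele has switched, so cv is the middle locus and the order is y – cv – sn.

cv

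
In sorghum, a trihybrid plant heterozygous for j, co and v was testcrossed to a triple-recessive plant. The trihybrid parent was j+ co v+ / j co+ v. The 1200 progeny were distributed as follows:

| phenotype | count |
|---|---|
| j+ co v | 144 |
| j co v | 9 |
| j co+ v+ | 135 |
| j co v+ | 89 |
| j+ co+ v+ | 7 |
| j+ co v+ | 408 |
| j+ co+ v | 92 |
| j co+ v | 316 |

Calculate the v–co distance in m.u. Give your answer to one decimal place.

24.6 m.u.

The two rarest classes, j+ co+ v+ and j co v, are the double crossovers. Comparing them with the parentals, only the co allele has switched, so co is the middle locus and the order is v – co – j.
Crossovers in the v–co interval produce the single-crossover classes j+ co v and j co+ v+ (144 + 135 = 279) plus the double crossovers (16).
RF(v–co) = (279 + 16) / 1200 = 295/1200 = 0.2458 → 24.6 m.u.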